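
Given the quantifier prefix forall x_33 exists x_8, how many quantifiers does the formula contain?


Quantifier prefix has 2 quantifier symbols.
Quantifier depth = 2

2


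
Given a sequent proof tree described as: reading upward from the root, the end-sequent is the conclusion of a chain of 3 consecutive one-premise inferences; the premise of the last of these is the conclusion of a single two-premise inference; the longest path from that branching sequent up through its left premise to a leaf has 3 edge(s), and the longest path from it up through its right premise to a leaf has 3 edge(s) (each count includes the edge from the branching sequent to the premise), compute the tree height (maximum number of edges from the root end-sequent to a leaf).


Longest path through the left premise: 3 edges (measured from the branching sequent)
Longest path through the right premise: 3 edges
Height of the subtree rooted at the branching sequent: max(3, 3) = 3
The branching sequent sits 3 edges above the root (the chain of one-premise inferences), so height = 3 + 3 = 6

6


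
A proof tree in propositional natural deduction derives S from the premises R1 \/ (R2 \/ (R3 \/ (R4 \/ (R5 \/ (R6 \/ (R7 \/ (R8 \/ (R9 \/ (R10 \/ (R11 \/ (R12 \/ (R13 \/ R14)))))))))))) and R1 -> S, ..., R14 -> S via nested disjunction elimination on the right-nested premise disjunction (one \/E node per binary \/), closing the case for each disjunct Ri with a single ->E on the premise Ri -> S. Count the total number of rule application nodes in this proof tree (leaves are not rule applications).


The premise R1 \/ (R2 \/ (R3 \/ (R4 \/ (R5 \/ (R6 \/ (R7 \/ (R8 \/ (R9 \/ (R10 \/ (R11 \/ (R12 \/ (R13 \/ R14)))))))))))) contains 14 disjuncts, hence 13 binary \/ connectives.
- Each binary \/ is eliminated once: 13 \/E nodes.
- Each of the 14 cases Ri derives S by one ->E with Ri -> S: 14 ->E nodes.
Total = 13 + 14 = 27

27


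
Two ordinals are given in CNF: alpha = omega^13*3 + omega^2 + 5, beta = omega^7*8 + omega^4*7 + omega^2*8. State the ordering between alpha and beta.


Compare term by term from highest exponent:
alpha = omega^13*3 + omega^2 + 5
beta = omega^7*8 + omega^4*7 + omega^2*8
Term 1: alpha has omega^13*3, beta has omega^7*8
Term 2: alpha has omega^2*1, beta has omega^4*7
Term 3: alpha has omega^0*5, beta has omega^2*8
Result: alpha > beta

alpha > beta


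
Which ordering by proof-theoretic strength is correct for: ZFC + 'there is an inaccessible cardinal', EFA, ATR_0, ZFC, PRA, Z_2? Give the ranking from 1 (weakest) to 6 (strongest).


Ordering by consistency strength:
1. EFA
2. PRA
3. ATR_0
4. Z_2
5. ZFC
6. ZFC + 'there is an inaccessible cardinal'


ZFC + 'there is an inaccessible cardinal'=6, EFA=1, ATR_0=3, ZFC=5, PRA=2, Z_2=4


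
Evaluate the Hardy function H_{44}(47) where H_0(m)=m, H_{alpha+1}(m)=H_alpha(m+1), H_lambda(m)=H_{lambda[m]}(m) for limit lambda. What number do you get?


H_44(47):
For finite ordinals k, H_k(n) = n + k (each successor step adds 1).
H_44(47) = 47 + 44 = 91

91


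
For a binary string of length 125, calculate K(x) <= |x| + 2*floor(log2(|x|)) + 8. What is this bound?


floor(log2(125)) = 6
2 * 6 = 12
K(x) <= 125 + 12 + 8 = 145

145


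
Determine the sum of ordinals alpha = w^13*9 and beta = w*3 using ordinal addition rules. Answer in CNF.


Ordinal addition w^13*9 + w*3:
Leading exponent of alpha (13) > leading exponent of beta (1).
Since alpha's term has higher exponent than beta's leading term,
the sum is simply alpha followed by beta.
Result = w^13*9 + w*3

w^13*9 + w*3


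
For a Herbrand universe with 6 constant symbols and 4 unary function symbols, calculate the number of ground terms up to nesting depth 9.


Herbrand terms by depth:
Depth 0: 6 constants
Depth 1: 24 new terms (running total: 30)
Depth 2: 96 new terms (running total: 126)
Depth 3: 384 new terms (running total: 510)
Depth 4: 1536 new terms (running total: 2046)
Depth 5: 6144 new terms (running total: 8190)
Depth 6: 24576 new terms (running total: 32766)
Depth 7: 98304 new terms (running total: 131070)
Depth 8: 393216 new terms (running total: 524286)
Depth 9: 1572864 new terms (running total: 2097150)
Total distinct ground terms = 2097150

2097150


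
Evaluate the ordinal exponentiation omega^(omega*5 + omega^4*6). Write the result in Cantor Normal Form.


omega^(omega*5 + omega^4*6):
In ordinal addition a term is absorbed by a following term of strictly larger exponent: 1 < 4, so omega*5 + omega^4*6 = omega^4*6.
omega raised to a CNF ordinal is a single CNF term: Result = omega^(omega^4*6)

omega^(omega^4*6)


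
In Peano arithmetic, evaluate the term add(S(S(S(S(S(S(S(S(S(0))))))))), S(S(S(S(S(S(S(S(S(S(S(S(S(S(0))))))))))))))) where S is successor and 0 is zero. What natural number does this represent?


add(S^9(0), S^14(0)):
S^9(0) = 9
S^14(0) = 14
9 + 14 = 23

23


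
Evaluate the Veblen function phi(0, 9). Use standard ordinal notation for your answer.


phi(0, 9):
phi(0, beta) = omega^beta by definition.
phi(0, 9) = omega^9

omega^9


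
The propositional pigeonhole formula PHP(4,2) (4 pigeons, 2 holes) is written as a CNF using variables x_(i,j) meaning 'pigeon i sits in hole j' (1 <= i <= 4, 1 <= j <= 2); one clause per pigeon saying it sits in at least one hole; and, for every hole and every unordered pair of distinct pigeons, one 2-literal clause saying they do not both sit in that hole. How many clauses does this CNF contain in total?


PHP(4,2): 4 pigeons, 2 holes, 4*2 = 8 variables.
- pigeon clauses: one per pigeon -> 4 clauses
- hole clauses: 2 holes * C(4,2) = 2 * 6 -> 12 clauses
Total clauses = 4 + 12 = 16

16


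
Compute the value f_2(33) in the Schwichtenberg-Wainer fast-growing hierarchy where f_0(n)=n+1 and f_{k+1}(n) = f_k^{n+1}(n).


f_2(33) = f_1^34(33)
f_1(m) = 2m + 1.
Iterating: f_1^k(n) = 2^k*(n+1) - 1.
f_2(33) = 2^34*(33+1) - 1 = 17179869184*34 - 1 = 584115552255

584115552255


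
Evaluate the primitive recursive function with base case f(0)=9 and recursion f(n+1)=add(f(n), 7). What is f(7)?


f(0) = 9
f(1) = add(f(0), 7) = add(9, 7) = 16
f(2) = add(f(1), 7) = add(16, 7) = 23
f(3) = add(f(2), 7) = add(23, 7) = 30
f(4) = add(f(3), 7) = add(30, 7) = 37
f(5) = add(f(4), 7) = add(37, 7) = 44
f(6) = add(f(5), 7) = add(44, 7) = 51
f(7) = add(f(6), 7) = add(51, 7) = 58


58


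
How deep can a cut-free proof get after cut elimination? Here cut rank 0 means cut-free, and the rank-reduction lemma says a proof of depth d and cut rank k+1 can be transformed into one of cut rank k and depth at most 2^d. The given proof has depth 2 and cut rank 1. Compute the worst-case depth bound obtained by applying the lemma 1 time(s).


Each rank reduction sends depth d to at most 2^d; cut rank r needs r reductions.
2_0(2) = 2
2_1(2) = 2^2 = 4
Cut-free depth bound = 4

4


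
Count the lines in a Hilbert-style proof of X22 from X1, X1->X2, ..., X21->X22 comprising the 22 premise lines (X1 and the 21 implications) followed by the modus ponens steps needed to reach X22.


We have 22 premise lines: X1 and 21 implications.
Each implication is detached once by MP, giving 21 MP lines.
22 premise lines + 21 MP lines = 43 total lines.

43


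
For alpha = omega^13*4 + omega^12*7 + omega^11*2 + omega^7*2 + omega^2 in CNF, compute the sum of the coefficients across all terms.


CNF: omega^13*4 + omega^12*7 + omega^11*2 + omega^7*2 + omega^2
Coefficients: 4 + 7 + 2 + 2 + 1 = 16

16


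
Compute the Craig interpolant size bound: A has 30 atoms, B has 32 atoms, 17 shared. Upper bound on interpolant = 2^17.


Shared atoms = 17
Craig interpolant size bound = 2^17
= 131072

131072


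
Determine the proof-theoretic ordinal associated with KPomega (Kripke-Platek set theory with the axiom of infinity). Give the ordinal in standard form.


The proof-theoretic ordinal of KPomega (Kripke-Platek set theory with the axiom of infinity) is a standard result in ordinal analysis.
This ordinal is the supremum of order types of primitive recursive well-orderings
that the theory can prove to be well-ordered.
For KPomega (Kripke-Platek set theory with the axiom of infinity), the proof-theoretic ordinal is psi_0(epsilon_{Omega+1}).

psi_0(epsilon_{Omega+1})


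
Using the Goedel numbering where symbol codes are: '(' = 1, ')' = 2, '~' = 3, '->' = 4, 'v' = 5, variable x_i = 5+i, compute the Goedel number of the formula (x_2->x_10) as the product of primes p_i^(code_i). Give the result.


Formula: (x_2->x_10)
Symbol codes: [1, 7, 4, 15, 2]
Primes: [2, 3, 5, 7, 11]
p_1^1 = 2^1 = 2
p_2^7 = 3^7 = 2187
p_3^4 = 5^4 = 625
p_4^15 = 7^15 = 4747561509943
p_5^2 = 11^2 = 121
Product = 1570416199614607826250

1570416199614607826250


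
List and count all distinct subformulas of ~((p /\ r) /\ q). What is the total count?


Formula: ~((p /\ r) /\ q)
Subformulas found:
  1. q
  2. r
  3. p
  4. (p /\ r)
  5. ((p /\ r) /\ q)
  6. ~((p /\ r) /\ q)
Total distinct subformulas = 6

6


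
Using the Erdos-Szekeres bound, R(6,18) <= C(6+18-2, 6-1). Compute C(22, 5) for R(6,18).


R(6,18) <= C(6+18-2, 6-1) = C(22, 5)
C(22, 5) = 22! / (5! * 17!)
= 26334

26334


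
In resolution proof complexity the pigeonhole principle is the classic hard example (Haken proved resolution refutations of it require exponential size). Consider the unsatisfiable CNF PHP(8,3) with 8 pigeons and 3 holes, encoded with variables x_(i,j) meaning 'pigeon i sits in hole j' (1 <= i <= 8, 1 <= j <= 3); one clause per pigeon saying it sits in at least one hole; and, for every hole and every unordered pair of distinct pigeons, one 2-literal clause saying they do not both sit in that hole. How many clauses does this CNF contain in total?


PHP(8,3): 8 pigeons, 3 holes, 8*3 = 24 variables.
- pigeon clauses: one per pigeon -> 8 clauses
- hole clauses: 3 holes * C(8,2) = 3 * 28 -> 84 clauses
Total clauses = 8 + 84 = 92

92


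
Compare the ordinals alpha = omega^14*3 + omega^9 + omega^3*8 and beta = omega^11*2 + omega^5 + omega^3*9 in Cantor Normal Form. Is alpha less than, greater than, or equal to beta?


Compare term by term from highest exponent:
alpha = omega^14*3 + omega^9 + omega^3*8
beta = omega^11*2 + omega^5 + omega^3*9
Term 1: alpha has omega^14*3, beta has omega^11*2
Term 2: alpha has omega^9*1, beta has omega^5*1
Term 3: alpha has omega^3*8, beta has omega^3*9
Result: alpha > beta

alpha > beta


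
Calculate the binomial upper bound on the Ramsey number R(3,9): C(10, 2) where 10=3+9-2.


R(3,9) <= C(3+9-2, 3-1) = C(10, 2)
C(10, 2) = 10! / (2! * 8!)
= 45

45


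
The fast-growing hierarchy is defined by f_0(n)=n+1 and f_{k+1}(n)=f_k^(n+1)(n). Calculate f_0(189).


f_0(189) = 189 + 1 = 190

190


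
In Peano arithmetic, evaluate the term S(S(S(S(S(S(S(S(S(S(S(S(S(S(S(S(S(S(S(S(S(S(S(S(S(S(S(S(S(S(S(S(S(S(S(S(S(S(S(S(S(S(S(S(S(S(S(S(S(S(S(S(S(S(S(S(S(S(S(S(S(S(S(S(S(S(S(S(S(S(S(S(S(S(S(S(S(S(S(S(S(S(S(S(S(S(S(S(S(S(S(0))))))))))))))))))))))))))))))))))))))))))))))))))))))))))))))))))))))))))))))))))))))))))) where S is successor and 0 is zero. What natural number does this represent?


Counting successors applied to 0:
91 applications of S to 0 = 91

91


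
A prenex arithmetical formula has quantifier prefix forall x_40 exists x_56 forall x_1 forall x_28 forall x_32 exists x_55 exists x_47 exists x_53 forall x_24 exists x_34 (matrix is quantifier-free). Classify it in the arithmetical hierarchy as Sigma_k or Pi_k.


Leading quantifier is forall, so the class is Pi.
Number of quantifier blocks = alternations + 1 = 5 + 1 = 6.
Classification: Pi_6

Pi_6


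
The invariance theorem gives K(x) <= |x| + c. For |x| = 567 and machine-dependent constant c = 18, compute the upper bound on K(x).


K(x) <= |x| + c = 567 + 18 = 585

585


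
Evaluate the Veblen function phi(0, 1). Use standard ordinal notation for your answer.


phi(0, 1):
phi(0, beta) = omega^beta by definition.
phi(0, 1) = omega^1

omega


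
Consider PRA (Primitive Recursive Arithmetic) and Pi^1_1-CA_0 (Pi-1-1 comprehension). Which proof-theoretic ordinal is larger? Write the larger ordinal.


Proof-theoretic ordinal of PRA (Primitive Recursive Arithmetic): omega^omega
Proof-theoretic ordinal of Pi^1_1-CA_0 (Pi-1-1 comprehension): psi_0(Omega_omega)
Comparing: omega^omega < psi_0(Omega_omega).
The larger ordinal is psi_0(Omega_omega) (from Pi^1_1-CA_0 (Pi-1-1 comprehension)).

psi_0(Omega_omega)


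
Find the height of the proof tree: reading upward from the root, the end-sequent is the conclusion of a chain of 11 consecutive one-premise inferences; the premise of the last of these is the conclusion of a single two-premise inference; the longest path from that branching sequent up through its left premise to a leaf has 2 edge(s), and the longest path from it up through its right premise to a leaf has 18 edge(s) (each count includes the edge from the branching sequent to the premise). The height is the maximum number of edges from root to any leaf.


Longest path through the left premise: 2 edges (measured from the branching sequent)
Longest path through the right premise: 18 edges
Height of the subtree rooted at the branching sequent: max(2, 18) = 18
The branching sequent sits 11 edges above the root (the chain of one-premise inferences), so height = 18 + 11 = 29

29


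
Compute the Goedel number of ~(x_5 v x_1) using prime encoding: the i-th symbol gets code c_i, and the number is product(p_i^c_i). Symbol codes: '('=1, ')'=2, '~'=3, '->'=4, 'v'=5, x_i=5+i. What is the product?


Formula: ~(x_5 v x_1)
Symbol codes: [3, 1, 10, 5, 6, 2]
Primes: [2, 3, 5, 7, 11, 13]
p_1^3 = 2^3 = 8
p_2^1 = 3^1 = 3
p_3^10 = 5^10 = 9765625
p_4^5 = 7^5 = 16807
p_5^6 = 11^6 = 1771561
p_6^2 = 13^2 = 169
Product = 1179354315905390625000

1179354315905390625000


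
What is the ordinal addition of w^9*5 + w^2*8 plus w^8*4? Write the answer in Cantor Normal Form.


Ordinal addition (w^9*5 + w^2*8) + w^8*4:
alpha's leading term has exponent 9 > beta's exponent 8, so it survives.
alpha's tail term has exponent 2 < beta's exponent 8, so it is absorbed by beta.
In ordinal addition, any term followed by a strictly larger-exponent term is absorbed.
Result = w^9*5 + w^8*4

w^9*5 + w^8*4


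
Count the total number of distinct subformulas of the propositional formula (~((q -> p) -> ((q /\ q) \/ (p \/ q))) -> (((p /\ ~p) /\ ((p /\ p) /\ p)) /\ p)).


Formula: (~((q -> p) -> ((q /\ q) \/ (p \/ q))) -> (((p /\ ~p) /\ ((p /\ p) /\ p)) /\ p))
Subformulas found:
  1. q
  2. p
  3. ~p
  4. (p \/ q)
  5. (p /\ p)
  6. (q /\ q)
  7. (q -> p)
  8. (p /\ ~p)
  9. ((p /\ p) /\ p)
  10. ((q /\ q) \/ (p \/ q))
  11. ((p /\ ~p) /\ ((p /\ p) /\ p))
  12. ((q -> p) -> ((q /\ q) \/ (p \/ q)))
  13. ~((q -> p) -> ((q /\ q) \/ (p \/ q)))
  14. (((p /\ ~p) /\ ((p /\ p) /\ p)) /\ p)
  15. (~((q -> p) -> ((q /\ q) \/ (p \/ q))) -> (((p /\ ~p) /\ ((p /\ p) /\ p)) /\ p))
Total distinct subformulas = 15

15


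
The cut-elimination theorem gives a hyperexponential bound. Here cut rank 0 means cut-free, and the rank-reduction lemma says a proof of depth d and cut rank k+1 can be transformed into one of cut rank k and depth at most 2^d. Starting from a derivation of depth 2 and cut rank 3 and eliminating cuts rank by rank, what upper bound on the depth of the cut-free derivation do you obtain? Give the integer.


Each rank reduction sends depth d to at most 2^d; cut rank r needs r reductions.
2_0(2) = 2
2_1(2) = 2^2 = 4
2_2(2) = 2^4 = 16
2_3(2) = 2^16 = 65536
Cut-free depth bound = 65536

65536


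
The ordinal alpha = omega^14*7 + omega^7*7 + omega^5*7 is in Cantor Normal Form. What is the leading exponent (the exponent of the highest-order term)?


CNF: omega^14*7 + omega^7*7 + omega^5*7
The leading term is omega^14*7, which has exponent 14.

14


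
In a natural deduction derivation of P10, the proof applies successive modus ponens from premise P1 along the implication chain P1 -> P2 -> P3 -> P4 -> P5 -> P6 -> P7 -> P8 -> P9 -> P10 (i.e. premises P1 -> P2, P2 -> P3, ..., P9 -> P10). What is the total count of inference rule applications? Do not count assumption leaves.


We have a chain: P1 -> P2 -> P3 -> P4 -> P5 -> P6 -> P7 -> P8 -> P9 -> P10.
Each modus ponens application produces the next variable.
The chain has 10 propositions, so 10-1 = 9 modus ponens steps.
Total inference nodes = 9

9


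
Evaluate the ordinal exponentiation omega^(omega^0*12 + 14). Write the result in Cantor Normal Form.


omega^(omega^0*12 + 14):
omega^0 = 1, so the exponent is 12 + 14 = 26 (finite ordinal addition).
Result = omega^26, already a single CNF term.

omega^26


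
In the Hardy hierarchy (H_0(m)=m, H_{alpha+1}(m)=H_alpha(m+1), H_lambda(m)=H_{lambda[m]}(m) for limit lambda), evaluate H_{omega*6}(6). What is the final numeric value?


H_{omega*6}(6):
For the Hardy hierarchy, H_{omega*k}(n) = 2^k * n.
2^6 = 64.
64 * 6 = 384

384


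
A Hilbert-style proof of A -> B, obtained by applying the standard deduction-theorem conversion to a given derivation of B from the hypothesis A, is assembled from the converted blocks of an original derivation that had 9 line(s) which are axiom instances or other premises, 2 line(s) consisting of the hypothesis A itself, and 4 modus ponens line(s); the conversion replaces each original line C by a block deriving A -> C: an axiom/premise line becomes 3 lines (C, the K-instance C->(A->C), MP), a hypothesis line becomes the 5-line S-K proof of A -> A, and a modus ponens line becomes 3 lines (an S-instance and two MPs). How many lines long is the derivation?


Deduction-theorem conversion, block by block:
- 9 axiom/premise lines -> 3 lines each = 27
- 2 hypothesis lines -> 5 lines each (identity proof A->A) = 10
- 4 MP lines -> 3 lines each (S-instance, MP, MP) = 12
Total = 27 + 10 + 12 = 49 lines.

49


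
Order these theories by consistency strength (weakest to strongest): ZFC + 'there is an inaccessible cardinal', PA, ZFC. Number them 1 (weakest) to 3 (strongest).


Ordering by consistency strength:
1. PA
2. ZFC
3. ZFC + 'there is an inaccessible cardinal'


ZFC + 'there is an inaccessible cardinal'=3, PA=1, ZFC=2


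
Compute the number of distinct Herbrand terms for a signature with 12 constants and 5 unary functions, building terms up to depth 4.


Herbrand terms by depth:
Depth 0: 12 constants
Depth 1: 60 new terms (running total: 72)
Depth 2: 300 new terms (running total: 372)
Depth 3: 1500 new terms (running total: 1872)
Depth 4: 7500 new terms (running total: 9372)
Total distinct ground terms = 9372

9372


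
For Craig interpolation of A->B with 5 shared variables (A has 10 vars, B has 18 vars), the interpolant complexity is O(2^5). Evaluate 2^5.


Shared atoms = 5
Craig interpolant size bound = 2^5
= 32

32


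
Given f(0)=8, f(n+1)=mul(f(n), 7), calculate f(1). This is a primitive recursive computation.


f(0) = 8
f(1) = mul(f(0), 7) = mul(8, 7) = 56


56


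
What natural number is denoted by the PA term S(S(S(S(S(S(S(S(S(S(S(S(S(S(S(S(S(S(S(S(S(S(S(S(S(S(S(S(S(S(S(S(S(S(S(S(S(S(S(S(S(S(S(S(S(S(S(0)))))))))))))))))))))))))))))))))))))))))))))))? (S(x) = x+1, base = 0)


Counting successors applied to 0:
47 applications of S to 0 = 47

47


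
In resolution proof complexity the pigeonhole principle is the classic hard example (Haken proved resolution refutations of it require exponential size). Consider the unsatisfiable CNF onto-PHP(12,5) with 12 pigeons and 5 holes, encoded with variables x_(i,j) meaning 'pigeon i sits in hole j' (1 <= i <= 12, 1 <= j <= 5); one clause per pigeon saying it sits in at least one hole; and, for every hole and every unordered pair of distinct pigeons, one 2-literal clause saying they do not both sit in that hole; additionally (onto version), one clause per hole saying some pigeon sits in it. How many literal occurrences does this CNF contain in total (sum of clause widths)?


onto-PHP(12,5): 12 pigeons, 5 holes, 12*5 = 60 variables.
- pigeon clauses: one per pigeon -> 12 clauses of width 5 -> 60 literals
- hole clauses: 5 holes * C(12,2) = 5 * 66 -> 330 clauses of width 2 -> 660 literals
- onto clauses: one per hole -> 5 clauses of width 12 -> 60 literals
Total literal occurrences = 60 + 660 + 60 = 780

780


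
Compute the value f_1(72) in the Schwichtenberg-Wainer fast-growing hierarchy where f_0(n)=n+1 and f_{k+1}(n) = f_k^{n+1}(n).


f_1(72) = f_0^73(72)
f_0 adds 1 each time, applied 73 times.
f_1(72) = 72 + 73 = 145

145


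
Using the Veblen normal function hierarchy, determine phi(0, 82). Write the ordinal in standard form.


phi(0, 82):
phi(0, beta) = omega^beta by definition.
phi(0, 82) = omega^82

omega^82


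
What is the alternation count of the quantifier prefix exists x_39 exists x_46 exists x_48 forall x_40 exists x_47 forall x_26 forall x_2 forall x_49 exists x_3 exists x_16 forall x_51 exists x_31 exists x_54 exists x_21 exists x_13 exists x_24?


Walk the prefix and count type changes:
  position 1: exists -> exists
  position 2: exists -> exists
  position 3: exists -> forall <-- alternation
  position 4: forall -> exists <-- alternation
  position 5: exists -> forall <-- alternation
  position 6: forall -> forall
  position 7: forall -> forall
  position 8: forall -> exists <-- alternation
  position 9: exists -> exists
  position 10: exists -> forall <-- alternation
  position 11: forall -> exists <-- alternation
  position 12: exists -> exists
  position 13: exists -> exists
  position 14: exists -> exists
  position 15: exists -> exists
Total alternations = 6

6


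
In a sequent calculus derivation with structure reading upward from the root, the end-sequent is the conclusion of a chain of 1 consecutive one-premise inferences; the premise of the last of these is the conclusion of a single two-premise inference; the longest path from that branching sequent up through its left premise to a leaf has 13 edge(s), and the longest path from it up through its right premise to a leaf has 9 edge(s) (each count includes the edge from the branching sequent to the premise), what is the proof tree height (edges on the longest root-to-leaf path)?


Longest path through the left premise: 13 edges (measured from the branching sequent)
Longest path through the right premise: 9 edges
Height of the subtree rooted at the branching sequent: max(13, 9) = 13
The branching sequent sits 1 edges above the root (the chain of one-premise inferences), so height = 13 + 1 = 14

14


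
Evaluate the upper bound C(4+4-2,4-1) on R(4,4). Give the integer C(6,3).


R(4,4) <= C(4+4-2, 4-1) = C(6, 3)
C(6, 3) = 6! / (3! * 3!)
= 20

20


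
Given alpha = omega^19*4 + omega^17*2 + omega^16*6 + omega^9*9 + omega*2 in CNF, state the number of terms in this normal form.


CNF: omega^19*4 + omega^17*2 + omega^16*6 + omega^9*9 + omega*2
Count the summands separated by '+':
  term 1: omega^19*4
  term 2: omega^17*2
  term 3: omega^16*6
  term 4: omega^9*9
  term 5: omega*2
Total terms = 5

5


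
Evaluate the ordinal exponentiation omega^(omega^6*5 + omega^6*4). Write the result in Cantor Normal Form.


omega^(omega^6*5 + omega^6*4):
Both terms of the exponent have the same exponent 6, so they merge: omega^6*5 + omega^6*4 = omega^6*(5+4) = omega^6*9.
omega raised to a CNF ordinal is a single CNF term: Result = omega^(omega^6*9)

omega^(omega^6*9)


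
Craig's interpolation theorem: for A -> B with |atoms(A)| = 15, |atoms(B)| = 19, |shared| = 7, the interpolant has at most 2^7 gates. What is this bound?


Shared atoms = 7
Craig interpolant size bound = 2^7
= 128

128


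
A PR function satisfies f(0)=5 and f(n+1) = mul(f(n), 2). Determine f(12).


f(0) = 5
f(1) = mul(f(0), 2) = mul(5, 2) = 10
f(2) = mul(f(1), 2) = mul(10, 2) = 20
f(3) = mul(f(2), 2) = mul(20, 2) = 40
f(4) = mul(f(3), 2) = mul(40, 2) = 80
f(5) = mul(f(4), 2) = mul(80, 2) = 160
f(6) = mul(f(5), 2) = mul(160, 2) = 320
f(7) = mul(f(6), 2) = mul(320, 2) = 640
f(8) = mul(f(7), 2) = mul(640, 2) = 1280
f(9) = mul(f(8), 2) = mul(1280, 2) = 2560
f(10) = mul(f(9), 2) = mul(2560, 2) = 5120
f(11) = mul(f(10), 2) = mul(5120, 2) = 10240
f(12) = mul(f(11), 2) = mul(10240, 2) = 20480


20480


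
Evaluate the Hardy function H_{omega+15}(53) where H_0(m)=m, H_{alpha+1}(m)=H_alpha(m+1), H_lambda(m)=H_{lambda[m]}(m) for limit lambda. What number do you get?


H_{omega+15}(53):
Unwind the 15 successor steps: H_{omega+15}(53) = H_omega(53+15) = H_omega(68).
H_omega(m) = H_m(m) = m + m = 2m.
Result = 2 * 68 = 136

136


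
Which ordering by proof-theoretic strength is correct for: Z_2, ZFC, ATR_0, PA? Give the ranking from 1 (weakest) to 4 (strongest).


Ordering by consistency strength:
1. PA
2. ATR_0
3. Z_2
4. ZFC


Z_2=3, ZFC=4, ATR_0=2, PA=1


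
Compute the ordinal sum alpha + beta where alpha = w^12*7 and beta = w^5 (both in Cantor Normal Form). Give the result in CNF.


Ordinal addition w^12*7 + w^5:
Leading exponent of alpha (12) > leading exponent of beta (5).
Since alpha's term has higher exponent than beta's leading term,
the sum is simply alpha followed by beta.
Result = w^12*7 + w^5

w^12*7 + w^5


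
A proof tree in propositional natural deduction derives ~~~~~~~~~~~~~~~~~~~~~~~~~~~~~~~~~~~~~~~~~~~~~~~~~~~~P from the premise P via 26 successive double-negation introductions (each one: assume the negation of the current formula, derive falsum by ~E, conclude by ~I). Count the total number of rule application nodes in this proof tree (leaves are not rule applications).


Each double-negation introduction (from C infer ~~C) uses 2 inference nodes: one ~E (C and ~C give falsum) and one ~I (discharge ~C).
26 double negations = 26 * 2 = 52 inference nodes.

52


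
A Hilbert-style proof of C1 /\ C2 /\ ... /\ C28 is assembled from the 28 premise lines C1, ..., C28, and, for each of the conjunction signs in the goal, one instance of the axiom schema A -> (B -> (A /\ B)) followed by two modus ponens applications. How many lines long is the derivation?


Conjoining 28 premises:
- 28 premise lines
- the goal has 27 conjunction signs; each costs 1 axiom instance + 2 MP = 3 lines: 3 * 27 = 81
Total = 28 + 81 = 109 lines.

109


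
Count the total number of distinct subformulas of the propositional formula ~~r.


Formula: ~~r
Subformulas found:
  1. r
  2. ~r
  3. ~~r
Total distinct subformulas = 3

3


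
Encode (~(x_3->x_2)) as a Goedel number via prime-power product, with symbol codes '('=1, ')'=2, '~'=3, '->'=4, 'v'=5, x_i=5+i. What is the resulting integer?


Formula: (~(x_3->x_2))
Symbol codes: [1, 3, 1, 8, 4, 7, 2, 2]
Primes: [2, 3, 5, 7, 11, 13, 17, 19]
p_1^1 = 2^1 = 2
p_2^3 = 3^3 = 27
p_3^1 = 5^1 = 5
p_4^8 = 7^8 = 5764801
p_5^4 = 11^4 = 14641
p_6^7 = 13^7 = 62748517
p_7^2 = 17^2 = 289
p_8^2 = 19^2 = 361
Product = 149185747855957066527783510

149185747855957066527783510


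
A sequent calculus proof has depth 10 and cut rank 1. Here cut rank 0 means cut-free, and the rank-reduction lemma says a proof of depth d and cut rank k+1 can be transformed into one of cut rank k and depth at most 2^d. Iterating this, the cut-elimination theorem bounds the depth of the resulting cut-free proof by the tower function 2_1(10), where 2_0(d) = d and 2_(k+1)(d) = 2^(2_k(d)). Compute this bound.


Each rank reduction sends depth d to at most 2^d; cut rank r needs r reductions.
2_0(10) = 10
2_1(10) = 2^10 = 1024
Cut-free depth bound = 1024

1024


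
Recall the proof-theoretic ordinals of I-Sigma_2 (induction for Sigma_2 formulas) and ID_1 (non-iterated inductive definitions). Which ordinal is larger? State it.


Proof-theoretic ordinal of I-Sigma_2 (induction for Sigma_2 formulas): omega^(omega^omega)
Proof-theoretic ordinal of ID_1 (non-iterated inductive definitions): psi_0(epsilon_{Omega+1})
Comparing: omega^(omega^omega) < psi_0(epsilon_{Omega+1}).
The larger ordinal is psi_0(epsilon_{Omega+1}) (from ID_1 (non-iterated inductive definitions)).

psi_0(epsilon_{Omega+1})


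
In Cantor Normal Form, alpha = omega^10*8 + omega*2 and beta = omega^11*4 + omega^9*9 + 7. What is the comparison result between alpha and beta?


Compare term by term from highest exponent:
alpha = omega^10*8 + omega*2
beta = omega^11*4 + omega^9*9 + 7
Term 1: alpha has omega^10*8, beta has omega^11*4
Term 2: alpha has omega^1*2, beta has omega^9*9
Term 3: alpha has omega^0*0, beta has omega^0*7
Result: alpha < beta

alpha < beta


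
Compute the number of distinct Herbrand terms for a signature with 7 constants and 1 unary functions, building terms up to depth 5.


Herbrand terms by depth:
Depth 0: 7 constants
Depth 1: 7 new terms (running total: 14)
Depth 2: 7 new terms (running total: 21)
Depth 3: 7 new terms (running total: 28)
Depth 4: 7 new terms (running total: 35)
Depth 5: 7 new terms (running total: 42)
Total distinct ground terms = 42

42


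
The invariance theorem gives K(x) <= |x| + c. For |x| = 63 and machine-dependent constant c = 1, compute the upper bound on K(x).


K(x) <= |x| + c = 63 + 1 = 64

64


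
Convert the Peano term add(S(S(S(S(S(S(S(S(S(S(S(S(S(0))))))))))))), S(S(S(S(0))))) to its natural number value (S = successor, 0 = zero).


add(S^13(0), S^4(0)):
S^13(0) = 13
S^4(0) = 4
13 + 4 = 17

17


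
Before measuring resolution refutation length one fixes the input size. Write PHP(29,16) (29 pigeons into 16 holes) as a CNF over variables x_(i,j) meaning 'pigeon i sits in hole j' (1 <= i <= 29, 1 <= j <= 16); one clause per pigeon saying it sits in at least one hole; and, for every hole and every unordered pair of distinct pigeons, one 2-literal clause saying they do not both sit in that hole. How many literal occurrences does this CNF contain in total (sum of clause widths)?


PHP(29,16): 29 pigeons, 16 holes, 29*16 = 464 variables.
- pigeon clauses: one per pigeon -> 29 clauses of width 16 -> 464 literals
- hole clauses: 16 holes * C(29,2) = 16 * 406 -> 6496 clauses of width 2 -> 12992 literals
Total literal occurrences = 464 + 12992 = 13456

13456


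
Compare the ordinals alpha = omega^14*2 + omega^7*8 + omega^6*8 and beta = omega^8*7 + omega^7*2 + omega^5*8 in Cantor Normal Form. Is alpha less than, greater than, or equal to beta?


Compare term by term from highest exponent:
alpha = omega^14*2 + omega^7*8 + omega^6*8
beta = omega^8*7 + omega^7*2 + omega^5*8
Term 1: alpha has omega^14*2, beta has omega^8*7
Term 2: alpha has omega^7*8, beta has omega^7*2
Term 3: alpha has omega^6*8, beta has omega^5*8
Result: alpha > beta

alpha > beta


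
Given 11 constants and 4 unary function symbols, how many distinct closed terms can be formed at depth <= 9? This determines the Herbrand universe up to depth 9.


Herbrand terms by depth:
Depth 0: 11 constants
Depth 1: 44 new terms (running total: 55)
Depth 2: 176 new terms (running total: 231)
Depth 3: 704 new terms (running total: 935)
Depth 4: 2816 new terms (running total: 3751)
Depth 5: 11264 new terms (running total: 15015)
Depth 6: 45056 new terms (running total: 60071)
Depth 7: 180224 new terms (running total: 240295)
Depth 8: 720896 new terms (running total: 961191)
Depth 9: 2883584 new terms (running total: 3844775)
Total distinct ground terms = 3844775

3844775


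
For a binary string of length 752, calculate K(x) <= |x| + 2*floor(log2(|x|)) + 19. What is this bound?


floor(log2(752)) = 9
2 * 9 = 18
K(x) <= 752 + 18 + 19 = 789

789


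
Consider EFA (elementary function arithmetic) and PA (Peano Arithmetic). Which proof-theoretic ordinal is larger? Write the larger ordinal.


Proof-theoretic ordinal of EFA (elementary function arithmetic): omega^3
Proof-theoretic ordinal of PA (Peano Arithmetic): epsilon_0
Comparing: omega^3 < epsilon_0.
The larger ordinal is epsilon_0 (from PA (Peano Arithmetic)).

epsilon_0


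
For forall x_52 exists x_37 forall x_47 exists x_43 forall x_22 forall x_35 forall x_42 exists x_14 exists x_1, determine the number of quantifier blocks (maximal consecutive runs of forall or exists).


Alternations = 5.
Blocks = alternations + 1 = 6

6


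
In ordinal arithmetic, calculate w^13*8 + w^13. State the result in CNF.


Ordinal addition w^13*8 + w^13:
Both terms have the same exponent 13.
w^e*c + w^e*d = w^e*(c+d).
Result = w^13*(8+1) = w^13*9

w^13*9


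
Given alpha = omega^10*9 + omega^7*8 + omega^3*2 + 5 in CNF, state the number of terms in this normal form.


CNF: omega^10*9 + omega^7*8 + omega^3*2 + 5
Count the summands separated by '+':
  term 1: omega^10*9
  term 2: omega^7*8
  term 3: omega^3*2
  term 4: 5
Total terms = 4

4


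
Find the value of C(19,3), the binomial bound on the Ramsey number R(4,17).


R(4,17) <= C(4+17-2, 4-1) = C(19, 3)
C(19, 3) = 19! / (3! * 16!)
= 969

969


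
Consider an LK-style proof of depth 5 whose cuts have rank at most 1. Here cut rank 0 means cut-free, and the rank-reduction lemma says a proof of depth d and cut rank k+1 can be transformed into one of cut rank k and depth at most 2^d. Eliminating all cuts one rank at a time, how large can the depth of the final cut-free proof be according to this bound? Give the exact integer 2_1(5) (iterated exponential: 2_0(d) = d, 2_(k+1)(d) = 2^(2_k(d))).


Each rank reduction sends depth d to at most 2^d; cut rank r needs r reductions.
2_0(5) = 5
2_1(5) = 2^5 = 32
Cut-free depth bound = 32

32


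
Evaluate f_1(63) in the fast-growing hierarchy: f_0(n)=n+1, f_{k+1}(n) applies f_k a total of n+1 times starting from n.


f_1(63) = f_0^64(63)
f_0 adds 1 each time, applied 64 times.
f_1(63) = 63 + 64 = 127

127


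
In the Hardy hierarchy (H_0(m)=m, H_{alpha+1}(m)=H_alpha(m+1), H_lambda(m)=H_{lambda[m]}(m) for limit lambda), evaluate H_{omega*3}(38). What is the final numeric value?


H_{omega*3}(38):
For the Hardy hierarchy, H_{omega*k}(n) = 2^k * n.
2^3 = 8.
8 * 38 = 304

304


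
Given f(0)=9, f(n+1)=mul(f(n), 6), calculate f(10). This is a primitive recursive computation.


f(0) = 9
f(1) = mul(f(0), 6) = mul(9, 6) = 54
f(2) = mul(f(1), 6) = mul(54, 6) = 324
f(3) = mul(f(2), 6) = mul(324, 6) = 1944
f(4) = mul(f(3), 6) = mul(1944, 6) = 11664
f(5) = mul(f(4), 6) = mul(11664, 6) = 69984
f(6) = mul(f(5), 6) = mul(69984, 6) = 419904
f(7) = mul(f(6), 6) = mul(419904, 6) = 2519424
f(8) = mul(f(7), 6) = mul(2519424, 6) = 15116544
f(9) = mul(f(8), 6) = mul(15116544, 6) = 90699264
f(10) = mul(f(9), 6) = mul(90699264, 6) = 544195584


544195584


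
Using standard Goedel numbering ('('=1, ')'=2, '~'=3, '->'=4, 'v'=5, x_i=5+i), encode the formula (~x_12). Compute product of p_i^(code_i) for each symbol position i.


Formula: (~x_12)
Symbol codes: [1, 3, 17, 2]
Primes: [2, 3, 5, 7]
p_1^1 = 2^1 = 2
p_2^3 = 3^3 = 27
p_3^17 = 5^17 = 762939453125
p_4^2 = 7^2 = 49
Product = 2018737792968750

2018737792968750


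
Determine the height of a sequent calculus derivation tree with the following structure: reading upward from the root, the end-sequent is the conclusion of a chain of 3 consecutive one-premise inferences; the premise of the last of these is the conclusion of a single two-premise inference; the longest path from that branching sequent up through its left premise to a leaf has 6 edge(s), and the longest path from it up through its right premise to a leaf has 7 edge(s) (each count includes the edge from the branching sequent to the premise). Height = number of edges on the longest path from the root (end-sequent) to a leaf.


Longest path through the left premise: 6 edges (measured from the branching sequent)
Longest path through the right premise: 7 edges
Height of the subtree rooted at the branching sequent: max(6, 7) = 7
The branching sequent sits 3 edges above the root (the chain of one-premise inferences), so height = 7 + 3 = 10

10


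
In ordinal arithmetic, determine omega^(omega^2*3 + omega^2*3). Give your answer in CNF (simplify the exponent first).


omega^(omega^2*3 + omega^2*3):
Both terms of the exponent have the same exponent 2, so they merge: omega^2*3 + omega^2*3 = omega^2*(3+3) = omega^2*6.
omega raised to a CNF ordinal is a single CNF term: Result = omega^(omega^2*6)

omega^(omega^2*6)


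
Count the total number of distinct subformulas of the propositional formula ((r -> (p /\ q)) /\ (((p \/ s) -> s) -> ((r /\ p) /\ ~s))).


Formula: ((r -> (p /\ q)) /\ (((p \/ s) -> s) -> ((r /\ p) /\ ~s)))
Subformulas found:
  1. q
  2. s
  3. r
  4. p
  5. ~s
  6. (p \/ s)
  7. (r /\ p)
  8. (p /\ q)
  9. ((p \/ s) -> s)
  10. (r -> (p /\ q))
  11. ((r /\ p) /\ ~s)
  12. (((p \/ s) -> s) -> ((r /\ p) /\ ~s))
  13. ((r -> (p /\ q)) /\ (((p \/ s) -> s) -> ((r /\ p) /\ ~s)))
Total distinct subformulas = 13

13


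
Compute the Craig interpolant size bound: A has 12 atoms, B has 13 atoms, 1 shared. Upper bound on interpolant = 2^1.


Shared atoms = 1
Craig interpolant size bound = 2^1
= 2

2


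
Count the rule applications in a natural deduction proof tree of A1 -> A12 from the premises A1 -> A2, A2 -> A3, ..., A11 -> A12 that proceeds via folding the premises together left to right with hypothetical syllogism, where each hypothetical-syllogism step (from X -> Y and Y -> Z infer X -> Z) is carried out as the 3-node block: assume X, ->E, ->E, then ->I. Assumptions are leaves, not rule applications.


There are 11 premises in the chain. The first HS step combines premises 1 and 2; each further premise needs one more HS step.
So 11 premises require 11 - 1 = 10 hypothetical-syllogism steps.
Each HS step uses 3 inference nodes (->E, ->E, ->I).
10 * 3 = 30 total inference nodes.

30


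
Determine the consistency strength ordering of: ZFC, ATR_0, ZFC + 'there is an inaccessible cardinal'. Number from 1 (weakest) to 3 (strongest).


Ordering by consistency strength:
1. ATR_0
2. ZFC
3. ZFC + 'there is an inaccessible cardinal'


ZFC=2, ATR_0=1, ZFC + 'there is an inaccessible cardinal'=3


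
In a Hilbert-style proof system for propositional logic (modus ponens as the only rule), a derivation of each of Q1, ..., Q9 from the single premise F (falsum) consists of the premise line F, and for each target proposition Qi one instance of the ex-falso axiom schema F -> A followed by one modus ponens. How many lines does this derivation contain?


Ex falso, line by line:
- 1 premise line (F)
- 9 targets, each needing 1 axiom instance (F -> Qi) + 1 MP = 2 lines: 2 * 9 = 18
Total = 1 + 18 = 19 lines.

19


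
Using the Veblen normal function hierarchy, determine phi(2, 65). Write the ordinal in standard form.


phi(2, 65):
phi(2, beta) = zeta_beta (the beta-th zeta number, fixed point of epsilon).
phi(2, 65) = zeta_65

zeta_65


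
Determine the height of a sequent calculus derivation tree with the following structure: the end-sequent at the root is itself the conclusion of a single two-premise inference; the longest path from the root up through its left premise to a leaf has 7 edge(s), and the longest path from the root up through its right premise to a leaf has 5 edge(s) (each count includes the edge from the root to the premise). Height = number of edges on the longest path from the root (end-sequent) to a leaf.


Longest path through the left premise: 7 edges (measured from the branching sequent)
Longest path through the right premise: 5 edges
Height of the subtree rooted at the branching sequent: max(7, 5) = 7
The branching sequent is the root itself.
Total height = 7

7


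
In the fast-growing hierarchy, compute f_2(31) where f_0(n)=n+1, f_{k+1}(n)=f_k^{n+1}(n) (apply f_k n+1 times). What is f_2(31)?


f_2(31) = f_1^32(31)
f_1(m) = 2m + 1.
Iterating: f_1^k(n) = 2^k*(n+1) - 1.
f_2(31) = 2^32*(31+1) - 1 = 4294967296*32 - 1 = 137438953471

137438953471


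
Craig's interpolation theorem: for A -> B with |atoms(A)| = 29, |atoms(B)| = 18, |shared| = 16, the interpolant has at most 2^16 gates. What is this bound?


Shared atoms = 16
Craig interpolant size bound = 2^16
= 65536

65536


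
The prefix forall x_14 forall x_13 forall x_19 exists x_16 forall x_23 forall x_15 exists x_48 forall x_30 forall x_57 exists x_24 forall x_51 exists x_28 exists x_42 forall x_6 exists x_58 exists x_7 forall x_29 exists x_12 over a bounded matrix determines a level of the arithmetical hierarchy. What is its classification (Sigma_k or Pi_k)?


Leading quantifier is forall, so the class is Pi.
Number of quantifier blocks = alternations + 1 = 11 + 1 = 12.
Classification: Pi_12

Pi_12
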